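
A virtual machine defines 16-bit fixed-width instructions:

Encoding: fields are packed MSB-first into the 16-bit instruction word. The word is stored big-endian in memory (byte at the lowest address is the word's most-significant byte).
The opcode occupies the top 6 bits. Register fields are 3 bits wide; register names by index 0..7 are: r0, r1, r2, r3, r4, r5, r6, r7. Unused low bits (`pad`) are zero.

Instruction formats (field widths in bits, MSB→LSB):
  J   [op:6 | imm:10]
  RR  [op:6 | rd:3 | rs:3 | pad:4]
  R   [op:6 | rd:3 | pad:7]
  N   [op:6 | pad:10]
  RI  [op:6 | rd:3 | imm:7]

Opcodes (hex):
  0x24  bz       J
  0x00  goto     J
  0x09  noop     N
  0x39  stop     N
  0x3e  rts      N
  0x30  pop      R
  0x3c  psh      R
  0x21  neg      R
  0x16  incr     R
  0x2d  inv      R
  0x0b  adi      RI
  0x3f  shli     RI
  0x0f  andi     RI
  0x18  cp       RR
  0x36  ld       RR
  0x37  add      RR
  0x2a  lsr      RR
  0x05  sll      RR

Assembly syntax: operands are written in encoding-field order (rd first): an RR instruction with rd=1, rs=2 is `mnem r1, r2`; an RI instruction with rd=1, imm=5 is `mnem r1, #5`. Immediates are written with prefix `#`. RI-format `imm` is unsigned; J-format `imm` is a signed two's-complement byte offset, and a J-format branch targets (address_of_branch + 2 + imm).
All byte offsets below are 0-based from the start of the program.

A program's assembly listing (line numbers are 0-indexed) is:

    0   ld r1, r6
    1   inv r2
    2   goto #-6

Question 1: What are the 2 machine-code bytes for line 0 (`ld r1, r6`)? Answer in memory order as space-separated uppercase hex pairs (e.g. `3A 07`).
L0: ld op=0x36:6|rd=1:3|rs=6:3|pad=0:4 ⇒ 0xd8e0 ⇒ big d8 e0

D8 E0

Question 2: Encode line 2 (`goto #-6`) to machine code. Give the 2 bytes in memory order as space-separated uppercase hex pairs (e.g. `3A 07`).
2. goto fields op=0x0:6|imm=-6:10 → word 03fah → 03 fa

03 FA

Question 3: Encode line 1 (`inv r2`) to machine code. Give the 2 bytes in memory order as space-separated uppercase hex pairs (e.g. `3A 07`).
B5 00

line 1 (inv): pack op=0x2d:6|rd=2:3|pad=0:7 = 0xb500; big→ b5 00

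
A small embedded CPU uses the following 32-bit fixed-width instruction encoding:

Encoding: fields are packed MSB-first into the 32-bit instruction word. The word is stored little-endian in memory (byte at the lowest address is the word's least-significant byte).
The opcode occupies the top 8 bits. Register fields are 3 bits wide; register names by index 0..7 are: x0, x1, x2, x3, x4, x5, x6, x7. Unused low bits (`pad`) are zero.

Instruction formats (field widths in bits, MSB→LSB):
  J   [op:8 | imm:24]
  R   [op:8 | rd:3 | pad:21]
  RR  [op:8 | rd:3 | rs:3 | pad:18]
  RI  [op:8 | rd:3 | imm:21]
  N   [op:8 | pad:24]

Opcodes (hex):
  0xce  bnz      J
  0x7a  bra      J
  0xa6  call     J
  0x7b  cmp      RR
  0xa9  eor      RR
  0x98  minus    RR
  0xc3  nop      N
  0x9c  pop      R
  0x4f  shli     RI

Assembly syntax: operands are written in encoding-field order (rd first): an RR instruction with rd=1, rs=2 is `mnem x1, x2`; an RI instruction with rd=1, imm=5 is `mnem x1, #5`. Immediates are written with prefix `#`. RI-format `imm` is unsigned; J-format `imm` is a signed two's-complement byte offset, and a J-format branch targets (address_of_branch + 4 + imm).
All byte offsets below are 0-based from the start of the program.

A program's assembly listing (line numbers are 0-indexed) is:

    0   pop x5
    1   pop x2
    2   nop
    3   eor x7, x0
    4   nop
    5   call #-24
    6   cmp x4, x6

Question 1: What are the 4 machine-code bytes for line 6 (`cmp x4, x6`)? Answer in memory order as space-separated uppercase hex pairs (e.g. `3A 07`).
00 00 98 7B

6. cmp fields op=0x7b:8|rd=4:3|rs=6:3|pad=0:18 → word 7b980000h → 00 00 98 7b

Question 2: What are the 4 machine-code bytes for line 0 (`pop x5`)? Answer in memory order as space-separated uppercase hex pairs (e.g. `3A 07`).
00 00 A0 9C

0. pop fields op=0x9c:8|rd=5:3|pad=0:21 → word 9ca00000h → 00 00 a0 9c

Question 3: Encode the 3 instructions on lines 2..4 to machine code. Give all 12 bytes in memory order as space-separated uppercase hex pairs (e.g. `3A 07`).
00 00 00 C3 00 00 E0 A9 00 00 00 C3

2. nop fields op=0xc3:8|pad=0:24 → word c3000000h → 00 00 00 c3
3. eor fields op=0xa9:8|rd=7:3|rs=0:3|pad=0:18 → word a9e00000h → 00 00 e0 a9
4. nop fields op=0xc3:8|pad=0:24 → word c3000000h → 00 00 00 c3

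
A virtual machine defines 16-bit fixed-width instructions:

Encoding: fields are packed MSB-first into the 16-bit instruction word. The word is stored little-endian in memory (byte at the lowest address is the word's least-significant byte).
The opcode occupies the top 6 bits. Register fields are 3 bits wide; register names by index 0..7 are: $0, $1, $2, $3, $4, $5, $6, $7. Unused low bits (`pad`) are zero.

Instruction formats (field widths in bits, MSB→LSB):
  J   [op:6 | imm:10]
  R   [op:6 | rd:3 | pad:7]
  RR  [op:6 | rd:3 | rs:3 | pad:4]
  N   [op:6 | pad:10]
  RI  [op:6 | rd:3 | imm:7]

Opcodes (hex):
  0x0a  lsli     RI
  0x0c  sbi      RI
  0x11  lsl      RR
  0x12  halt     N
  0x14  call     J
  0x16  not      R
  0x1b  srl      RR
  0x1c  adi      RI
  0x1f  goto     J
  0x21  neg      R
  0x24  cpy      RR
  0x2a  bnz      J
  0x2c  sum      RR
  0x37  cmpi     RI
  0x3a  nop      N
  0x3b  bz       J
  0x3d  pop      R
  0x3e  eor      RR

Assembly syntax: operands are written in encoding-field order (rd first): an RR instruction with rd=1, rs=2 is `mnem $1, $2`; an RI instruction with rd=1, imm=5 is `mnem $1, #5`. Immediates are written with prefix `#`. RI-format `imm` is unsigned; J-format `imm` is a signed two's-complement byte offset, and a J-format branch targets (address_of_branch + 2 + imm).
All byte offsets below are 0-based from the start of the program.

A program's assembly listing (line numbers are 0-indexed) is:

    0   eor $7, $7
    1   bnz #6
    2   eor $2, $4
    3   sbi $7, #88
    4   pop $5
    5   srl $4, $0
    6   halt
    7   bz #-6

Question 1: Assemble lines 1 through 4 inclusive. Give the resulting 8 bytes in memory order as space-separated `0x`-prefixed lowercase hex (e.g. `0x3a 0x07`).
0x06 0xa8 0x40 0xf9 0xd8 0x33 0x80 0xf6

1. bnz fields op=0x2a:6|imm=6:10 → word a806h → 06 a8
2. eor fields op=0x3e:6|rd=2:3|rs=4:3|pad=0:4 → word f940h → 40 f9
3. sbi fields op=0xc:6|rd=7:3|imm=88:7 → word 33d8h → d8 33
4. pop fields op=0x3d:6|rd=5:3|pad=0:7 → word f680h → 80 f6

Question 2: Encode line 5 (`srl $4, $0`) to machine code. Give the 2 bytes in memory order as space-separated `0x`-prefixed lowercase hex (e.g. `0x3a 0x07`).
line 5 (srl): pack op=0x1b:6|rd=4:3|rs=0:3|pad=0:4 = 0x6e00; little→ 00 6e

0x00 0x6e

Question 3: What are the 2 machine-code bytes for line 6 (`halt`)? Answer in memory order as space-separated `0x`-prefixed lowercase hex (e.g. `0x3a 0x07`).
0x00 0x48

L6: halt op=0x12:6|pad=0:10 ⇒ 0x4800 ⇒ little 00 48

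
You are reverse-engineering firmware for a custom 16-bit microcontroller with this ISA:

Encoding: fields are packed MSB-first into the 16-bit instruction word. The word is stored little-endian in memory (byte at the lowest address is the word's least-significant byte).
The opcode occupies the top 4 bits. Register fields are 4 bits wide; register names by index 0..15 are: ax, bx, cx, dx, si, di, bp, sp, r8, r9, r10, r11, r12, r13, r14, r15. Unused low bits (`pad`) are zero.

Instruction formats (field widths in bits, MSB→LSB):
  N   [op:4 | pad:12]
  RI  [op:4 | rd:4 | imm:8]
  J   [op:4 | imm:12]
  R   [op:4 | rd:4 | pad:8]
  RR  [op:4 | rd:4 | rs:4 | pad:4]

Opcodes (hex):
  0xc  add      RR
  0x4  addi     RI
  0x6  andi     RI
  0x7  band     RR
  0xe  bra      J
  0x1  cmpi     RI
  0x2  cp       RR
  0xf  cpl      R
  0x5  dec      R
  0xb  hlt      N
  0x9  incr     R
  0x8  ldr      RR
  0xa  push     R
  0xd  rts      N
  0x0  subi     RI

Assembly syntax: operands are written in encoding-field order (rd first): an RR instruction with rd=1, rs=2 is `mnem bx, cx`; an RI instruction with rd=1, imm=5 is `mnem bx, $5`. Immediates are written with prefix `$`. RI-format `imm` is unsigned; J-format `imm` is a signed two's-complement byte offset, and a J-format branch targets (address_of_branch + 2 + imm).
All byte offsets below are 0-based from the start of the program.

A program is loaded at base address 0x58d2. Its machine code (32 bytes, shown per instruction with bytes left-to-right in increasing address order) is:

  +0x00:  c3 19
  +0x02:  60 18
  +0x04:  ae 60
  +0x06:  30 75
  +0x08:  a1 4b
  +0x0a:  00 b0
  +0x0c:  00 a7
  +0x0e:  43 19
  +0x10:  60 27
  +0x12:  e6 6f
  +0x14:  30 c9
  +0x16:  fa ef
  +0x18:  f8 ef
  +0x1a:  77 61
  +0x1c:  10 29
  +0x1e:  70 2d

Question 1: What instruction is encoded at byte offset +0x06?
off 0x06: read 30 75 as little → 0x7530
  op=0x7530>>12=0x7 ⇒ band (RR)
  rd: (w>>8)&0xf=0x5 → di
  rs: (w>>4)&0xf=0x3 → dx

band di, dx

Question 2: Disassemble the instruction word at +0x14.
add r9, dx

[14] 30 c9 → 0xc930
  top 4b → 0xc → add [RR]
  rd: (w>>8)&0xf=0x9 → r9
  rs: (w>>4)&0xf=0x3 → dx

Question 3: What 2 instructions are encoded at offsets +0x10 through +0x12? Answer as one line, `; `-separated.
[10] 60 27 → 0x2760
  op=0x2760>>12=0x2 ⇒ cp (RR)
  [11:8] rd=7 = sp
  [7:4] rs=6 = bp
[12] e6 6f → 0x6fe6
  op=0x6fe6>>12=0x6 ⇒ andi (RI)
  [11:8] rd=15 = r15
  [7:0] imm=230 = $230

cp sp, bp; andi r15, $230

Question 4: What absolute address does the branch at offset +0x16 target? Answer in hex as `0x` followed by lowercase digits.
@+16  little-endian(fa ef) = 0xeffa
  opcode bits[15:12]=0xe: bra/J
  [11:0] imm=4090 (s12→-6) = $-6
  target = base 0x58d2 + off 0x16 + 2 + imm -6 = 0x58e4

0x58e4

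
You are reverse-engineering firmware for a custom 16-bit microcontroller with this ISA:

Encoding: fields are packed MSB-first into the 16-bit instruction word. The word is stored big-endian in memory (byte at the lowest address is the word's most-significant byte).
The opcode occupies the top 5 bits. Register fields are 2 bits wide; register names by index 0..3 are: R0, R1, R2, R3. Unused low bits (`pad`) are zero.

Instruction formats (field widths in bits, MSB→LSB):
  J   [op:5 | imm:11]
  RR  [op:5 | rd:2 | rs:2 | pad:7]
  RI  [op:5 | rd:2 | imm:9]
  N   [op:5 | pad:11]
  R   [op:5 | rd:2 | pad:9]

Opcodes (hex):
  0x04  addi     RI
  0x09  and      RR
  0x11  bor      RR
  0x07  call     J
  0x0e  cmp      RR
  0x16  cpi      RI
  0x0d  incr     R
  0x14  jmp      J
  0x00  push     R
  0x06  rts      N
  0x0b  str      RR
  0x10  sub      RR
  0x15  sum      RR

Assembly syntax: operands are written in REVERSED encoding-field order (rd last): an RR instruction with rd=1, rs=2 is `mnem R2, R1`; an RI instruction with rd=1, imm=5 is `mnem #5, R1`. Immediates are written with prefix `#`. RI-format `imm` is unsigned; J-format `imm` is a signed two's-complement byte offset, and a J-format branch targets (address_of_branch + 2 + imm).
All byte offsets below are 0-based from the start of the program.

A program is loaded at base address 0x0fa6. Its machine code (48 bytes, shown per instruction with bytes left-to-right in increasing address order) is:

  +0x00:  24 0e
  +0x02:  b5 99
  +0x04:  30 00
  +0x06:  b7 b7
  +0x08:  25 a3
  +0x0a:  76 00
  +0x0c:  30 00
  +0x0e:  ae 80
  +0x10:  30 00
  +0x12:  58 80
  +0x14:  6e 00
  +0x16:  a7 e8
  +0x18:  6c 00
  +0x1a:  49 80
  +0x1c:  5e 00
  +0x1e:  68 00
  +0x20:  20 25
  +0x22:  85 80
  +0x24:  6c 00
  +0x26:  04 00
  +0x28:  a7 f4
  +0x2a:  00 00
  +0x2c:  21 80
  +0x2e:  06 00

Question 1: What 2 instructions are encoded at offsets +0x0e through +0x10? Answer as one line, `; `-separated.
sum R1, R3; rts

[0e] ae 80 → 0xae80
  op=0xae80>>11=0x15 ⇒ sum (RR)
  rd@[10:9]=0x3 ⇒ R3
  rs@[8:7]=0x1 ⇒ R1
[10] 30 00 → 0x3000
  op=0x3000>>11=0x6 ⇒ rts (N)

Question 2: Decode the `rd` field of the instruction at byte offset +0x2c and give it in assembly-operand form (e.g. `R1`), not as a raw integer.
+0x2c: 21 80 ⇒ word 0x2180 (big)
  op=0x2180>>11=0x4 ⇒ addi (RI)
  [10:9] rd=0 = R0
  [8:0] imm=384 = #384

R0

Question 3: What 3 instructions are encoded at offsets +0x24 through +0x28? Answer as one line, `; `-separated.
incr R2; push R2; jmp #-12

off 0x24: read 6c 00 as big → 0x6c00
  op=0x6c00>>11=0xd ⇒ incr (R)
  rd: (w>>9)&0x3=0x2 → R2
off 0x26: read 04 00 as big → 0x0400
  op=0x0400>>11=0x0 ⇒ push (R)
  rd: (w>>9)&0x3=0x2 → R2
off 0x28: read a7 f4 as big → 0xa7f4
  op=0xa7f4>>11=0x14 ⇒ jmp (J)
  imm: (w>>0)&0x7ff=0x7f4 (s11→-12) → #-12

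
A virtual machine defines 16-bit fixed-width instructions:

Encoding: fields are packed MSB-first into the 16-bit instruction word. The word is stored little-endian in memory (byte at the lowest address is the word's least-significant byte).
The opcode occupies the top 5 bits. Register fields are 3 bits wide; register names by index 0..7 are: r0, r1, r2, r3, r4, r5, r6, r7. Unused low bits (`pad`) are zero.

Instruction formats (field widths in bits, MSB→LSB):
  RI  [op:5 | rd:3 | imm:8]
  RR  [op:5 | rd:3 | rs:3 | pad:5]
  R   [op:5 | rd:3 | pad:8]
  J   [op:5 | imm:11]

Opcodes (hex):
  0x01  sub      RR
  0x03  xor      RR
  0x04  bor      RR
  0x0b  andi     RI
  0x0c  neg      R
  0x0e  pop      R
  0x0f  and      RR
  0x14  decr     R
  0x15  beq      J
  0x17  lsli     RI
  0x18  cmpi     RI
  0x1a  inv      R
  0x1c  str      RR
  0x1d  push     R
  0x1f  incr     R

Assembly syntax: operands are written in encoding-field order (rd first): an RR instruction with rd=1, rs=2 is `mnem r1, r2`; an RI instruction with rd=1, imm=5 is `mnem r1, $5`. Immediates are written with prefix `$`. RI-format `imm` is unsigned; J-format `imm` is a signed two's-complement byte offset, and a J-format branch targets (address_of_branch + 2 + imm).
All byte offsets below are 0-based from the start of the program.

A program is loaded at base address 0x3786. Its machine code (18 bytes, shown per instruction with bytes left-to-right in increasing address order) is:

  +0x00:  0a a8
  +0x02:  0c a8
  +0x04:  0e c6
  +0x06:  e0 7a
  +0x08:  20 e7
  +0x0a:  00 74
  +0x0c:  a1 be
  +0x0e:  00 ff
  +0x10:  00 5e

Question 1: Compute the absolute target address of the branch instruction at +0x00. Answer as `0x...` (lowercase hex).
@+00  little-endian(0a a8) = 0xa80a
  opcode bits[15:11]=0x15: beq/J
  imm@[10:0]=0xa ⇒ $10
  target = base 0x3786 + off 0x00 + 2 + imm 10 = 0x3792

0x3792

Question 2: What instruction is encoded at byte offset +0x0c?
lsli r6, $161

[0c] a1 be → 0xbea1
  opcode bits[15:11]=0x17: lsli/RI
  rd@[10:8]=0x6 ⇒ r6
  imm@[7:0]=0xa1 ⇒ $161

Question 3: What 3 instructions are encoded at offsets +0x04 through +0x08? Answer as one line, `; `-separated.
+0x04: 0e c6 ⇒ word 0xc60e (little)
  top 5b → 0x18 → cmpi [RI]
  [10:8] rd=6 = r6
  [7:0] imm=14 = $14
+0x06: e0 7a ⇒ word 0x7ae0 (little)
  top 5b → 0xf → and [RR]
  [10:8] rd=2 = r2
  [7:5] rs=7 = r7
+0x08: 20 e7 ⇒ word 0xe720 (little)
  top 5b → 0x1c → str [RR]
  [10:8] rd=7 = r7
  [7:5] rs=1 = r1

cmpi r6, $14; and r2, r7; str r7, r1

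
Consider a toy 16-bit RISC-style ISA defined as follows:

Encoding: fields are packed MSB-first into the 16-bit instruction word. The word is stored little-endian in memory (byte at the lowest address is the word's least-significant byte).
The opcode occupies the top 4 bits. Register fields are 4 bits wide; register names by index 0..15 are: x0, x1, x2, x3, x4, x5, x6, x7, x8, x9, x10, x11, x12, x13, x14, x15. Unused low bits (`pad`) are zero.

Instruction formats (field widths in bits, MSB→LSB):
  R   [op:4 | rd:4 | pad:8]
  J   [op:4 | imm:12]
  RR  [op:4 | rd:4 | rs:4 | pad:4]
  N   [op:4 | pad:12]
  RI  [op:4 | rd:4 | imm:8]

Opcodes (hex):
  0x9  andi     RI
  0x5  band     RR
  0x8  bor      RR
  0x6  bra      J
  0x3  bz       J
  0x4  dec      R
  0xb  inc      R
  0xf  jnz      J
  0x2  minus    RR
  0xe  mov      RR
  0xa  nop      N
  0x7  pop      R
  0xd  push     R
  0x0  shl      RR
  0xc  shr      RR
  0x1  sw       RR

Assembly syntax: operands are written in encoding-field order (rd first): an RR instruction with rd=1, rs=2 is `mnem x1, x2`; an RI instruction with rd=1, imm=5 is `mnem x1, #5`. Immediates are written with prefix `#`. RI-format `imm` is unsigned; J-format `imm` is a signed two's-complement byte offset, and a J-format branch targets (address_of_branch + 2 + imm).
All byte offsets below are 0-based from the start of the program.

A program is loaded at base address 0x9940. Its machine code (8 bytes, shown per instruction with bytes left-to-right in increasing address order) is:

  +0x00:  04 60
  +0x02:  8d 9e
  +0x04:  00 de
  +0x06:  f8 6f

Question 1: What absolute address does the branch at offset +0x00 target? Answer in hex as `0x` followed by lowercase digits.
0x9946

+0x00: 04 60 ⇒ word 0x6004 (little)
  op=0x6004>>12=0x6 ⇒ bra (J)
  imm: (w>>0)&0xfff=0x4 → #4
  target = base 0x9940 + off 0x00 + 2 + imm 4 = 0x9946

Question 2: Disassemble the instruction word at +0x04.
push x14

[04] 00 de → 0xde00
  top 4b → 0xd → push [R]
  rd: (w>>8)&0xf=0xe → x14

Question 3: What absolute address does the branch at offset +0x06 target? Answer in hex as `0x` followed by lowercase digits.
+0x06: f8 6f ⇒ word 0x6ff8 (little)
  top 4b → 0x6 → bra [J]
  [11:0] imm=4088 (s12→-8) = #-8
  target = base 0x9940 + off 0x06 + 2 + imm -8 = 0x9940

0x9940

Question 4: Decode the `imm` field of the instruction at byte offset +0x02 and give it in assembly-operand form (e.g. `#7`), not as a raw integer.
off 0x02: read 8d 9e as little → 0x9e8d
  opcode bits[15:12]=0x9: andi/RI
  rd: (w>>8)&0xf=0xe → x14
  imm: (w>>0)&0xff=0x8d → #141

#141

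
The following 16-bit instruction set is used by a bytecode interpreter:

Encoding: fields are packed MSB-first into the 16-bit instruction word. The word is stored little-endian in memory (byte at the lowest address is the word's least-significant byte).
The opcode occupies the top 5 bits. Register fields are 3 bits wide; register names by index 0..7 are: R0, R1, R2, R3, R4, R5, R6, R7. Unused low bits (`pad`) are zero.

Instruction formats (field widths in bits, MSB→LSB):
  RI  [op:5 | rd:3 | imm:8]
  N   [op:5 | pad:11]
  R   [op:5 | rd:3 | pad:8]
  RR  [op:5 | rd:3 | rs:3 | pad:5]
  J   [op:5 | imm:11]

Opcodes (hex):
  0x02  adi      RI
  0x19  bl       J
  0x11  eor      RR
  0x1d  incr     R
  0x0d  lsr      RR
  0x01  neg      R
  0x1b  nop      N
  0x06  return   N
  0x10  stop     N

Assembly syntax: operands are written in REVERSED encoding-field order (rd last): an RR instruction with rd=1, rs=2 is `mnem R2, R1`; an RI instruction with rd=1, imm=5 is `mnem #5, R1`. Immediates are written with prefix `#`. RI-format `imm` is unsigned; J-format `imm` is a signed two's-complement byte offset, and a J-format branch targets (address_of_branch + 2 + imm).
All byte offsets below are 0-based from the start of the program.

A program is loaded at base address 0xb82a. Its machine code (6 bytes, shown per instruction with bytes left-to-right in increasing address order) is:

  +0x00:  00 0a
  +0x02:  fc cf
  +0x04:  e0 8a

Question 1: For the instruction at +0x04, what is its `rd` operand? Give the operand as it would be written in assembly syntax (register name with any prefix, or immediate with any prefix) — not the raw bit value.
+0x04: e0 8a ⇒ word 0x8ae0 (little)
  op=0x8ae0>>11=0x11 ⇒ eor (RR)
  [10:8] rd=2 = R2
  [7:5] rs=7 = R7

R2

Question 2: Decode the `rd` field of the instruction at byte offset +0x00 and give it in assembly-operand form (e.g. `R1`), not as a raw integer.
+0x00: 00 0a ⇒ word 0x0a00 (little)
  opcode bits[15:11]=0x1: neg/R
  [10:8] rd=2 = R2

R2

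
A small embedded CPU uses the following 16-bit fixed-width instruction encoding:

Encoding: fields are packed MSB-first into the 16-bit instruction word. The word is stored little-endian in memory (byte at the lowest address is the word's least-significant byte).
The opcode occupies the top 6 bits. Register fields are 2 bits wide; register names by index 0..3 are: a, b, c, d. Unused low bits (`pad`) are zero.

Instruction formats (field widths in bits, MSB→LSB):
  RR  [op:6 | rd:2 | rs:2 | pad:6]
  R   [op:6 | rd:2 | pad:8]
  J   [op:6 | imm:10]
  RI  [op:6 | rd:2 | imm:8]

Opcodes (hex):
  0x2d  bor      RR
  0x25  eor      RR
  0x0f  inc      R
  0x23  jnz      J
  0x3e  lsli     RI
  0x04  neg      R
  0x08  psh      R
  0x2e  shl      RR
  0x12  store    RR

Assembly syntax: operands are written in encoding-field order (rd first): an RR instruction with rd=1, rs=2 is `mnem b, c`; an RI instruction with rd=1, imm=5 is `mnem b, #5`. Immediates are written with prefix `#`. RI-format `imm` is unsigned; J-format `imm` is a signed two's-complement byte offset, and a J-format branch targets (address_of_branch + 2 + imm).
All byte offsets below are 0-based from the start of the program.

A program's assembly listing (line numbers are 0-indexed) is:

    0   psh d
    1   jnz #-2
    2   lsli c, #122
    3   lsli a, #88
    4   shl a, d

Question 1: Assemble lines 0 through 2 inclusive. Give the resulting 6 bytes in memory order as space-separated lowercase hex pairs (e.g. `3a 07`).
00 23 fe 8f 7a fa

line 0 (psh): pack op=0x8:6|rd=3:2|pad=0:8 = 0x2300; little→ 00 23
line 1 (jnz): pack op=0x23:6|imm=-2:10 = 0x8ffe; little→ fe 8f
line 2 (lsli): pack op=0x3e:6|rd=2:2|imm=122:8 = 0xfa7a; little→ 7a fa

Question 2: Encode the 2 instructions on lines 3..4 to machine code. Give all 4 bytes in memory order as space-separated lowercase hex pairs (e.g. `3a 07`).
58 f8 c0 b8

3. lsli fields op=0x3e:6|rd=0:2|imm=88:8 → word f858h → 58 f8
4. shl fields op=0x2e:6|rd=0:2|rs=3:2|pad=0:6 → word b8c0h → c0 b8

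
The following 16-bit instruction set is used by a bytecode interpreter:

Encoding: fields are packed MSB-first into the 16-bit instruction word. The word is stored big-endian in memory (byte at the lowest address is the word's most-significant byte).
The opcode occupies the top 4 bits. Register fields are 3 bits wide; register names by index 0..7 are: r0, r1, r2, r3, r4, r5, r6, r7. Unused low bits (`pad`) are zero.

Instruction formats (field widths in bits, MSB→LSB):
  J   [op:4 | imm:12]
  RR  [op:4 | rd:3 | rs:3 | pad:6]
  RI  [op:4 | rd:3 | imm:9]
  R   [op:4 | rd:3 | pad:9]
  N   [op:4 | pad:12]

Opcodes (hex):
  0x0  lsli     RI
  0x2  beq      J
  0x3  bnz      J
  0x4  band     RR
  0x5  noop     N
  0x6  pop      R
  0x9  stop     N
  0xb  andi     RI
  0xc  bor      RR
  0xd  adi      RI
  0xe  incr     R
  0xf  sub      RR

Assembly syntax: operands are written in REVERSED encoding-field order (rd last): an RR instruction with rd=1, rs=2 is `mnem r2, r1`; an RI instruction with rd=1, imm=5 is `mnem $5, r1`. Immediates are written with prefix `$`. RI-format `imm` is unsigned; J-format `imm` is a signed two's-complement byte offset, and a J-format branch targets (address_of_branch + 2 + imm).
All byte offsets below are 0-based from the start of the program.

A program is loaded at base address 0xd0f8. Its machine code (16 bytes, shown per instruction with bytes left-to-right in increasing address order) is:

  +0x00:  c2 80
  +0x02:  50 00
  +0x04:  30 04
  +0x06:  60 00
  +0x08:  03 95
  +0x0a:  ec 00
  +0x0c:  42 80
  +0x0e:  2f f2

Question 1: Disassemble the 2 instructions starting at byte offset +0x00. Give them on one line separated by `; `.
bor r2, r1; noop

off 0x00: read c2 80 as big → 0xc280
  op=0xc280>>12=0xc ⇒ bor (RR)
  [11:9] rd=1 = r1
  [8:6] rs=2 = r2
off 0x02: read 50 00 as big → 0x5000
  op=0x5000>>12=0x5 ⇒ noop (N)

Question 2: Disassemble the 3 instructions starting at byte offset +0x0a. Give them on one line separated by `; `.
@+0a  big-endian(ec 00) = 0xec00
  opcode bits[15:12]=0xe: incr/R
  rd@[11:9]=0x6 ⇒ r6
@+0c  big-endian(42 80) = 0x4280
  opcode bits[15:12]=0x4: band/RR
  rd@[11:9]=0x1 ⇒ r1
  rs@[8:6]=0x2 ⇒ r2
@+0e  big-endian(2f f2) = 0x2ff2
  opcode bits[15:12]=0x2: beq/J
  imm@[11:0]=0xff2 (s12→-14) ⇒ $-14

incr r6; band r2, r1; beq $-14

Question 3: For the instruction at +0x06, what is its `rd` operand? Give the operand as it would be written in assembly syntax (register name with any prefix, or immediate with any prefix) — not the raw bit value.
r0

[06] 60 00 → 0x6000
  op=0x6000>>12=0x6 ⇒ pop (R)
  rd: (w>>9)&0x7=0x0 → r0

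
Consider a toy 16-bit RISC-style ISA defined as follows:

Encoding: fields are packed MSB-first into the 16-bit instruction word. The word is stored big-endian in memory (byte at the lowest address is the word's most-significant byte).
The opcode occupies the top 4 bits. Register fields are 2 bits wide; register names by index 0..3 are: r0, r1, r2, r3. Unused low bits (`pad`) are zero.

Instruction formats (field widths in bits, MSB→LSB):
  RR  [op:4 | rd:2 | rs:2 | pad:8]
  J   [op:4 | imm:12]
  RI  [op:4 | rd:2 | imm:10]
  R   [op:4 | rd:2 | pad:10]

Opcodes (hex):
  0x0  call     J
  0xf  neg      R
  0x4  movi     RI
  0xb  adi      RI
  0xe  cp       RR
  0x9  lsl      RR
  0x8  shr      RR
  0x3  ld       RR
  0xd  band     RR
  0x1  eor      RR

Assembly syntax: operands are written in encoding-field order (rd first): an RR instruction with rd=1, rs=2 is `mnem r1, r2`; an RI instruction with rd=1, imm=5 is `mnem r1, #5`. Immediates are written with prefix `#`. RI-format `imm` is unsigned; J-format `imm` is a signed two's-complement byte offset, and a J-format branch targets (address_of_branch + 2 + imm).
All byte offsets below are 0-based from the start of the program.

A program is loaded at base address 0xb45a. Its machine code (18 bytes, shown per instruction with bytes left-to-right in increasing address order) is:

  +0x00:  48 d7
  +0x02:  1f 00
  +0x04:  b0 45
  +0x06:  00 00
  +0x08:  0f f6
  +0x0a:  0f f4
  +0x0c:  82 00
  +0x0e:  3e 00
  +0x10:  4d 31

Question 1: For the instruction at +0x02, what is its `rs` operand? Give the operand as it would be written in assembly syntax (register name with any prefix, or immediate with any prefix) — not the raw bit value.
r3

+0x02: 1f 00 ⇒ word 0x1f00 (big)
  op=0x1f00>>12=0x1 ⇒ eor (RR)
  [11:10] rd=3 = r3
  [9:8] rs=3 = r3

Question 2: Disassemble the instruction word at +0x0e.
ld r3, r2

@+0e  big-endian(3e 00) = 0x3e00
  top 4b → 0x3 → ld [RR]
  rd: (w>>10)&0x3=0x3 → r3
  rs: (w>>8)&0x3=0x2 → r2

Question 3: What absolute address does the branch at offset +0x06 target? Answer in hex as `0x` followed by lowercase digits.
0xb462

[06] 00 00 → 0x0000
  opcode bits[15:12]=0x0: call/J
  imm@[11:0]=0x0 ⇒ #0
  target = base 0xb45a + off 0x06 + 2 + imm 0 = 0xb462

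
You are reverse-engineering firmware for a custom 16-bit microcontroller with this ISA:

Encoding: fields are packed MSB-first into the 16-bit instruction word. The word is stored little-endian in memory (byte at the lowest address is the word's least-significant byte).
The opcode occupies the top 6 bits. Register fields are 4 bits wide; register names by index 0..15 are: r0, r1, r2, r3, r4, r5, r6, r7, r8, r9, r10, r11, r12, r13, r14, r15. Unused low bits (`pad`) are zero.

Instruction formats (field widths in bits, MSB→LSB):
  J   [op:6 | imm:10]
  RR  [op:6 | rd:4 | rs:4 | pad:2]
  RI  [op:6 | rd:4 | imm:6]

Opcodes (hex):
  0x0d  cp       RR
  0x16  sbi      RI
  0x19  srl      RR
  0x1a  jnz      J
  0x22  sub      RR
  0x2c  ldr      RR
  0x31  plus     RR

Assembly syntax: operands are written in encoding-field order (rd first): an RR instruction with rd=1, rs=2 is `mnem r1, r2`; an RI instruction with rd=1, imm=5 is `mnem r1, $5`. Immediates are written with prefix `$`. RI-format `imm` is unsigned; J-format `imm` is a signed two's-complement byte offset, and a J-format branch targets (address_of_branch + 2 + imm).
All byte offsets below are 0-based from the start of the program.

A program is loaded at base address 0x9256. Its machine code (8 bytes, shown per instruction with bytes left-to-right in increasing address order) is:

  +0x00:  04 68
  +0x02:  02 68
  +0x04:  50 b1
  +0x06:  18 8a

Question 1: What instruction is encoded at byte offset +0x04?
ldr r5, r4

off 0x04: read 50 b1 as little → 0xb150
  op=0xb150>>10=0x2c ⇒ ldr (RR)
  [9:6] rd=5 = r5
  [5:2] rs=4 = r4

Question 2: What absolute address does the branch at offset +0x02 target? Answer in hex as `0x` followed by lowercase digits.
@+02  little-endian(02 68) = 0x6802
  opcode bits[15:10]=0x1a: jnz/J
  imm: (w>>0)&0x3ff=0x2 → $2
  target = base 0x9256 + off 0x02 + 2 + imm 2 = 0x925c

0x925c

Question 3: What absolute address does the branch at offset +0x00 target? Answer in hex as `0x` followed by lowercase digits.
+0x00: 04 68 ⇒ word 0x6804 (little)
  top 6b → 0x1a → jnz [J]
  imm: (w>>0)&0x3ff=0x4 → $4
  target = base 0x9256 + off 0x00 + 2 + imm 4 = 0x925c

0x925c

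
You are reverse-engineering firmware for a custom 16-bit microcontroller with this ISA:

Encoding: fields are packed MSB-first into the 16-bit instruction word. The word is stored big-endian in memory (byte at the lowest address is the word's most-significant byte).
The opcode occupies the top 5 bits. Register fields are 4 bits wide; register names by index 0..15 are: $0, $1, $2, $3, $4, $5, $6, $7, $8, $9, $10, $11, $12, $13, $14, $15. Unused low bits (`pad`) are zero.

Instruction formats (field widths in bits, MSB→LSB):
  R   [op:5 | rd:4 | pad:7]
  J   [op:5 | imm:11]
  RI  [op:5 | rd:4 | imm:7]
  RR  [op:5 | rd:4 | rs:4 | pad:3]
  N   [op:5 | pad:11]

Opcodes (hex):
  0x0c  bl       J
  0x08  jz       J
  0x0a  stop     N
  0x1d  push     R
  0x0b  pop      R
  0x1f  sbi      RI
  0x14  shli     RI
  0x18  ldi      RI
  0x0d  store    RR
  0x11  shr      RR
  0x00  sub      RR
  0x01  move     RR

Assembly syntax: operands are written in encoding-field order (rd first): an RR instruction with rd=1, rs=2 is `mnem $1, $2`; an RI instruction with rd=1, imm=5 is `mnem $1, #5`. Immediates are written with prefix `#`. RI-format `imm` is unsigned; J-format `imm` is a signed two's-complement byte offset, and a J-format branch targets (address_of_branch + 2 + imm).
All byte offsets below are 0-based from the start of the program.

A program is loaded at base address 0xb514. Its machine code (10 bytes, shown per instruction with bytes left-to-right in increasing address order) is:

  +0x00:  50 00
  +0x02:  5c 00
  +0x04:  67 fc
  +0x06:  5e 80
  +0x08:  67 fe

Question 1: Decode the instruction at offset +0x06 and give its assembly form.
pop $13

@+06  big-endian(5e 80) = 0x5e80
  top 5b → 0xb → pop [R]
  rd: (w>>7)&0xf=0xd → $13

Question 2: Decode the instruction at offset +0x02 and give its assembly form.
pop $8

@+02  big-endian(5c 00) = 0x5c00
  opcode bits[15:11]=0xb: pop/R
  [10:7] rd=8 = $8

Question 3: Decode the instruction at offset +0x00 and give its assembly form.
@+00  big-endian(50 00) = 0x5000
  opcode bits[15:11]=0xa: stop/N

stop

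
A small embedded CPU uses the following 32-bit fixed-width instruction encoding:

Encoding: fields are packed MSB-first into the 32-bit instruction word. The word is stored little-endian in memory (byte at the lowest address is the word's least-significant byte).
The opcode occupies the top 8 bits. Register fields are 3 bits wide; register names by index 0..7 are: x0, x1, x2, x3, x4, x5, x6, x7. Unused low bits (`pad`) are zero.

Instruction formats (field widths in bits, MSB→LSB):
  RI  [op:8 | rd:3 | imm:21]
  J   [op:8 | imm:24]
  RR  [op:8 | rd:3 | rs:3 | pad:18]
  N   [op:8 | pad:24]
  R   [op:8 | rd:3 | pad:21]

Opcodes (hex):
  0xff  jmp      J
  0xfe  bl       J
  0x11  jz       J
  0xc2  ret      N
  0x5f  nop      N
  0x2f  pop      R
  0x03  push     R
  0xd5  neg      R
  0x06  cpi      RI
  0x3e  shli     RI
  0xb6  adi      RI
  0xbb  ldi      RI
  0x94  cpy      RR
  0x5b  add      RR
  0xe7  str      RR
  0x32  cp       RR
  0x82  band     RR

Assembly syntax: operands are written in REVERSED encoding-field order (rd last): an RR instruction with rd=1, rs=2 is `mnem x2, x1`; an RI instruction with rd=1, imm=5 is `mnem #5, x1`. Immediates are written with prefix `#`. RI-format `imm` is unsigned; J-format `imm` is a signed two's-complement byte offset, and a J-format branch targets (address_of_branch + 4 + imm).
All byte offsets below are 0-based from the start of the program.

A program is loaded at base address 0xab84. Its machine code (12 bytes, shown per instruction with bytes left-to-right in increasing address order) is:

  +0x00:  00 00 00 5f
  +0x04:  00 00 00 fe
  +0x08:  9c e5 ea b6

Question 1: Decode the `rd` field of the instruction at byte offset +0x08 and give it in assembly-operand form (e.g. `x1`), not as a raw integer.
+0x08: 9c e5 ea b6 ⇒ word 0xb6eae59c (little)
  top 8b → 0xb6 → adi [RI]
  [23:21] rd=7 = x7
  [20:0] imm=714140 = #714140

x7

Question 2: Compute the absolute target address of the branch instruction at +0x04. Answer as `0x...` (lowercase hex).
@+04  little-endian(00 00 00 fe) = 0xfe000000
  top 8b → 0xfe → bl [J]
  imm@[23:0]=0x0 ⇒ #0
  target = base 0xab84 + off 0x04 + 4 + imm 0 = 0xab8c

0xab8c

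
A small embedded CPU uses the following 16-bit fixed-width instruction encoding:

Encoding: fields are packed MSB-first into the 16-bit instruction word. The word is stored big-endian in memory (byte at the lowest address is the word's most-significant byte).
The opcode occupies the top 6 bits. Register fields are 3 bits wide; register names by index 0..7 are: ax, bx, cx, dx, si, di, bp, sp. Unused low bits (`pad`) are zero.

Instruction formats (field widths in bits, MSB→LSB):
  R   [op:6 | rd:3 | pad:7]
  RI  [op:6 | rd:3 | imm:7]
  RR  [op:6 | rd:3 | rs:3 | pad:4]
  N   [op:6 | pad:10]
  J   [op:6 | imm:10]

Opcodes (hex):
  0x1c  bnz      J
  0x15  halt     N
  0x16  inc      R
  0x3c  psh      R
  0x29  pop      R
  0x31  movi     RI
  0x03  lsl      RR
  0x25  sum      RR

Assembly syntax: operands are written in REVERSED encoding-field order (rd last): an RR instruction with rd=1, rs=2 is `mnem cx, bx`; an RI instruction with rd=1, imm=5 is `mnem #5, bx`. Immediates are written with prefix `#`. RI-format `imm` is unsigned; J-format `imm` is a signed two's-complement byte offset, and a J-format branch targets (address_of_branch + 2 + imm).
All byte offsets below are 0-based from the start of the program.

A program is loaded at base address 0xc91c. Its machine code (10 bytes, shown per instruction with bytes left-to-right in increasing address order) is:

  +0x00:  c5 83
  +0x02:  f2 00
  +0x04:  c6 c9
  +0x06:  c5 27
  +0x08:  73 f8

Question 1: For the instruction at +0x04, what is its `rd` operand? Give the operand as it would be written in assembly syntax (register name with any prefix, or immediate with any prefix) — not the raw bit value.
di

@+04  big-endian(c6 c9) = 0xc6c9
  opcode bits[15:10]=0x31: movi/RI
  rd: (w>>7)&0x7=0x5 → di
  imm: (w>>0)&0x7f=0x49 → #73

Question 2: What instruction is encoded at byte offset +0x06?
[06] c5 27 → 0xc527
  top 6b → 0x31 → movi [RI]
  [9:7] rd=2 = cx
  [6:0] imm=39 = #39

movi #39, cx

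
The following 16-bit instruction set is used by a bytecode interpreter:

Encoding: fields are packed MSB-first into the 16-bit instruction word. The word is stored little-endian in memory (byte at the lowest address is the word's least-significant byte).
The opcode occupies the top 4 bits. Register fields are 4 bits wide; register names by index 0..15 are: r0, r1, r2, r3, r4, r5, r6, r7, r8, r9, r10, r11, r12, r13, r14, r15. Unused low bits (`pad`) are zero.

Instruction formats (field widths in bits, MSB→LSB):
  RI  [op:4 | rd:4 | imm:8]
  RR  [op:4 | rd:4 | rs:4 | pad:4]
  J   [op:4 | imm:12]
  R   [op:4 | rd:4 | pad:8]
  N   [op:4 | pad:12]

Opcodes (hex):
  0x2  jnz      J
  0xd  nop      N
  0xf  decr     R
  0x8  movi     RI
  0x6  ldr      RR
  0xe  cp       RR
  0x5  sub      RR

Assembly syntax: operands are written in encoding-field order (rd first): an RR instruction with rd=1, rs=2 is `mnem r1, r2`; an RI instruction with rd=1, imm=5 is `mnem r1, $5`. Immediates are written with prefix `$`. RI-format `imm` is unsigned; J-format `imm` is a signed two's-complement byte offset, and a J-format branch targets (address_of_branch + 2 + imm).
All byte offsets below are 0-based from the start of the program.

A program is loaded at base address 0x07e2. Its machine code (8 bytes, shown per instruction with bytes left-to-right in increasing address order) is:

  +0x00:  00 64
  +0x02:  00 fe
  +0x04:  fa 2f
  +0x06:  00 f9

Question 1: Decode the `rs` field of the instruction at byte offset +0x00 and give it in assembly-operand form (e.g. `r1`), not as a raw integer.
@+00  little-endian(00 64) = 0x6400
  op=0x6400>>12=0x6 ⇒ ldr (RR)
  rd@[11:8]=0x4 ⇒ r4
  rs@[7:4]=0x0 ⇒ r0

r0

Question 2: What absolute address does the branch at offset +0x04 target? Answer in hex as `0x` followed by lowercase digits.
[04] fa 2f → 0x2ffa
  op=0x2ffa>>12=0x2 ⇒ jnz (J)
  imm@[11:0]=0xffa (s12→-6) ⇒ $-6
  target = base 0x07e2 + off 0x04 + 2 + imm -6 = 0x07e2

0x07e2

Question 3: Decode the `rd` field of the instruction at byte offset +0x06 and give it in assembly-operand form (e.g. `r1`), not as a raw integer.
@+06  little-endian(00 f9) = 0xf900
  opcode bits[15:12]=0xf: decr/R
  rd: (w>>8)&0xf=0x9 → r9

r9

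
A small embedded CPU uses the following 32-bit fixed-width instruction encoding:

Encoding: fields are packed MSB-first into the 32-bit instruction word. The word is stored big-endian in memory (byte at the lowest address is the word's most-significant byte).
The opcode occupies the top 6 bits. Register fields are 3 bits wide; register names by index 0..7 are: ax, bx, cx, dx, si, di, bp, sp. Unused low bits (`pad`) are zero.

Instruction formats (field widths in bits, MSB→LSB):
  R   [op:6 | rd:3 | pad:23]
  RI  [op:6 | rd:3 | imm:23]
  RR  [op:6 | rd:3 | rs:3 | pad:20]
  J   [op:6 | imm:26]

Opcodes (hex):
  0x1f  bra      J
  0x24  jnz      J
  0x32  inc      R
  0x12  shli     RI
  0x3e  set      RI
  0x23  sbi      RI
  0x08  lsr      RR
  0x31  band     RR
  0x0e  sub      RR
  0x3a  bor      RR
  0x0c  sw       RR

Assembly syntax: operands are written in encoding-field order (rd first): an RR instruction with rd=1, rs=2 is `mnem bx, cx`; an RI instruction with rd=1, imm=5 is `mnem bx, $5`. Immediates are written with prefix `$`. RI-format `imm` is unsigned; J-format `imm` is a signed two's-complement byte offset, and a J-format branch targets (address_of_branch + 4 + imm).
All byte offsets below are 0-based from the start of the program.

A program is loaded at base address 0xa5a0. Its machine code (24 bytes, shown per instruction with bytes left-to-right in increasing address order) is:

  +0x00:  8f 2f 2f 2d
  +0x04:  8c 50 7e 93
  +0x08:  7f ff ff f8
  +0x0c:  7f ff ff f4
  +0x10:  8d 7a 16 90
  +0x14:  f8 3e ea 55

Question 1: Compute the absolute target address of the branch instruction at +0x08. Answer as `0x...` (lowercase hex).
@+08  big-endian(7f ff ff f8) = 0x7ffffff8
  top 6b → 0x1f → bra [J]
  imm: (w>>0)&0x3ffffff=0x3fffff8 (s26→-8) → $-8
  target = base 0xa5a0 + off 0x08 + 4 + imm -8 = 0xa5a4

0xa5a4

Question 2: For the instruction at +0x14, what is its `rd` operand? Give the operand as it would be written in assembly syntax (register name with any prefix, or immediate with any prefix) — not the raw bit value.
+0x14: f8 3e ea 55 ⇒ word 0xf83eea55 (big)
  opcode bits[31:26]=0x3e: set/RI
  rd: (w>>23)&0x7=0x0 → ax
  imm: (w>>0)&0x7fffff=0x3eea55 → $4123221

ax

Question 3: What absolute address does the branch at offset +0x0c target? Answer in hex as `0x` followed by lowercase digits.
0xa5a4

@+0c  big-endian(7f ff ff f4) = 0x7ffffff4
  top 6b → 0x1f → bra [J]
  imm@[25:0]=0x3fffff4 (s26→-12) ⇒ $-12
  target = base 0xa5a0 + off 0x0c + 4 + imm -12 = 0xa5a4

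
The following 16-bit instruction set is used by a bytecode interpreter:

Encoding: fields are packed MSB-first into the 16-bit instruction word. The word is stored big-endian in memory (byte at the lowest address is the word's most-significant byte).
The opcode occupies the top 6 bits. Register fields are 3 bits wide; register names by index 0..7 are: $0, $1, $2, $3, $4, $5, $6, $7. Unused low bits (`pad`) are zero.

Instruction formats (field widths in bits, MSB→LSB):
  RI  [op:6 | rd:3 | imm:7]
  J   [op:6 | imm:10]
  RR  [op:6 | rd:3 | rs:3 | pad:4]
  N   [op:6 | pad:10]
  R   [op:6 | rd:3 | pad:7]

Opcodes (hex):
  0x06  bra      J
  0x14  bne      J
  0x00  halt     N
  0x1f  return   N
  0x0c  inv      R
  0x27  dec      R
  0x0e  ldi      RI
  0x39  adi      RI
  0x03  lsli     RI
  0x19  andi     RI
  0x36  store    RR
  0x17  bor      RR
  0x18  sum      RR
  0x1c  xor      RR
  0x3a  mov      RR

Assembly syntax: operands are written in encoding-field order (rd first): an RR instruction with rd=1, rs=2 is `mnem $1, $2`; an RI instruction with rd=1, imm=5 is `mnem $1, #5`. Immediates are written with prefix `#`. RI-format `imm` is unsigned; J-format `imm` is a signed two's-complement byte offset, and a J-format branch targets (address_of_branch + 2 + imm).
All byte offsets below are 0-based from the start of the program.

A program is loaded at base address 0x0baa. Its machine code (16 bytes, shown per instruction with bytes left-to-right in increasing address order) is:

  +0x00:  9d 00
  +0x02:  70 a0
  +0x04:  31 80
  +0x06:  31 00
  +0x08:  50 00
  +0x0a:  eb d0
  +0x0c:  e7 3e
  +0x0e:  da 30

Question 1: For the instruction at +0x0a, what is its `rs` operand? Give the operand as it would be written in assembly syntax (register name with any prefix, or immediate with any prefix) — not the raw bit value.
$5

[0a] eb d0 → 0xebd0
  top 6b → 0x3a → mov [RR]
  [9:7] rd=7 = $7
  [6:4] rs=5 = $5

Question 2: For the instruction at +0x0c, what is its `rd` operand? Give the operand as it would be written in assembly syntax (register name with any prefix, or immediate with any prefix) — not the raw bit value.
$6

+0x0c: e7 3e ⇒ word 0xe73e (big)
  opcode bits[15:10]=0x39: adi/RI
  [9:7] rd=6 = $6
  [6:0] imm=62 = #62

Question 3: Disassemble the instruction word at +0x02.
xor $1, $2

@+02  big-endian(70 a0) = 0x70a0
  op=0x70a0>>10=0x1c ⇒ xor (RR)
  [9:7] rd=1 = $1
  [6:4] rs=2 = $2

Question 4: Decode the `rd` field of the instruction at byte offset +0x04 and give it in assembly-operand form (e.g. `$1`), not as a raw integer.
$3

+0x04: 31 80 ⇒ word 0x3180 (big)
  top 6b → 0xc → inv [R]
  rd: (w>>7)&0x7=0x3 → $3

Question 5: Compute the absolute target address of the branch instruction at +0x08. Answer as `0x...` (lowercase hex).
0x0bb4

[08] 50 00 → 0x5000
  op=0x5000>>10=0x14 ⇒ bne (J)
  imm@[9:0]=0x0 ⇒ #0
  target = base 0x0baa + off 0x08 + 2 + imm 0 = 0x0bb4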